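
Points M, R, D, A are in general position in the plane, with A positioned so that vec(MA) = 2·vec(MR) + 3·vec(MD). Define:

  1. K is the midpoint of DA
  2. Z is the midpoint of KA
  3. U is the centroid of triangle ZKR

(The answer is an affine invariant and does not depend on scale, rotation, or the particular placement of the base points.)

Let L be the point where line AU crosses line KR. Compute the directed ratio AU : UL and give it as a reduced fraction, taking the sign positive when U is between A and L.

AU:UL = 5

Work in coordinates with M = (0, 0), R = (1, 0), D = (0, 1), A = (2, 3).
1. K is the midpoint of DA ⇒ K = (1, 2)
2. Z is the midpoint of KA ⇒ Z = (3/2, 5/2)
3. U is the centroid of triangle ZKR ⇒ U = (7/6, 3/2)
line AU meets KR at L = (1, 6/5)
U = A + t·(L−A) with t = 5/6, so AU:UL = 5/6:1/6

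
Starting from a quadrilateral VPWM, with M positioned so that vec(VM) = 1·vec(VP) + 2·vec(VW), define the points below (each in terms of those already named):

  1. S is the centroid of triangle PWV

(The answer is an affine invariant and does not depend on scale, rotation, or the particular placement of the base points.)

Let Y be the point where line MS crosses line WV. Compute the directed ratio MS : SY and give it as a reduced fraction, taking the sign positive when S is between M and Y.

Choose coordinates V = (0, 0), P = (1, 0), W = (0, 1), M = (1, 2).
1. S is the centroid of triangle PWV ⇒ S = (1/3, 1/3)
line MS meets WV at Y = (0, -1/2)
S = M + t·(Y−M) with t = 2/3, so MS:SY = 2/3:1/3

MS:SY = 2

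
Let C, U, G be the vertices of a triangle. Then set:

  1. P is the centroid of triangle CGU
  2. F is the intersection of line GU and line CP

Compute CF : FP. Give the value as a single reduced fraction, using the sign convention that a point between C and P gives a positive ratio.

Choose coordinates C = (0, 0), U = (1, 0), G = (0, 1).
1. P is the centroid of triangle CGU ⇒ P = (1/3, 1/3)
2. F is the intersection of line GU and line CP ⇒ F = (1/2, 1/2)
F = C + t·(P−C) with t = 3/2, so CF:FP = t:(1−t) = 3/2:-1/2

CF:FP = -3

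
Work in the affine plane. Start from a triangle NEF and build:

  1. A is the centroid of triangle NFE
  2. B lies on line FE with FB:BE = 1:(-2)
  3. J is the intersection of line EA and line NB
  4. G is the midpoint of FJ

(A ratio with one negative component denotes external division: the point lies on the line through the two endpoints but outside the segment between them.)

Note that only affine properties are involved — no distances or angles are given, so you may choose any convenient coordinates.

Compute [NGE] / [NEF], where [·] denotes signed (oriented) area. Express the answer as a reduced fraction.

[NGE]:[NEF] = -5/6

Assign N = (0, 0), E = (1, 0), F = (0, 1) — the answer is frame-independent, so this choice is without loss of generality.
1. A is the centroid of triangle NFE ⇒ A = (1/3, 1/3)
2. B lies on line FE with FB:BE = 1:(-2) ⇒ B = (-1, 2)
3. J is the intersection of line EA and line NB ⇒ J = (-1/3, 2/3)
4. G is the midpoint of FJ ⇒ G = (-1/6, 5/6)
2·[NGE] = -5/6, 2·[NEF] = 1
[NGE]:[NEF] = -5/6:1 = -5/6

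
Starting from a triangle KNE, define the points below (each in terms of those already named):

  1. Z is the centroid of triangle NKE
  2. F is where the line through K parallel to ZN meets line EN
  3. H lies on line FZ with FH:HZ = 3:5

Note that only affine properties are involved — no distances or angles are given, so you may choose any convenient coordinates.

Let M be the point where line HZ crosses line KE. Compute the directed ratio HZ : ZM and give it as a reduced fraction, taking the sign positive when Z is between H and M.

Set K = (0, 0), N = (1, 0), E = (0, 1); any affine frame gives the same invariant.
1. Z is the centroid of triangle NKE ⇒ Z = (1/3, 1/3)
2. F is where the line through K parallel to ZN meets line EN ⇒ F = (2, -1)
3. H lies on line FZ with FH:HZ = 3:5 ⇒ H = (11/8, -1/2)
line HZ meets KE at M = (0, 3/5)
Z = H + t·(M−H) with t = 25/33, so HZ:ZM = 25/33:8/33

HZ:ZM = 25/8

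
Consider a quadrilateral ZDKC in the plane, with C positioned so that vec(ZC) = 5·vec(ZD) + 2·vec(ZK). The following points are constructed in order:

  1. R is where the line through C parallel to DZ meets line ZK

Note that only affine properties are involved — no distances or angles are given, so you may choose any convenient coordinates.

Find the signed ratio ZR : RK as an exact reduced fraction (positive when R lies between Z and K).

ZR:RK = -2

Work in coordinates with Z = (0, 0), D = (1, 0), K = (0, 1), C = (5, 2).
1. R is where the line through C parallel to DZ meets line ZK ⇒ R = (0, 2)
R = Z + t·(K−Z) with t = 2, so ZR:RK = t:(1−t) = 2:-1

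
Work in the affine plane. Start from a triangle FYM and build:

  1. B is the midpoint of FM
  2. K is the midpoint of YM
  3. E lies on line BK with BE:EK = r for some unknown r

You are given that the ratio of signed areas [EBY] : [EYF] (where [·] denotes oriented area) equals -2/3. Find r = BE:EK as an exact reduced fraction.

r = -4

Choose coordinates F = (0, 0), Y = (1, 0), M = (0, 1).
1. B is the midpoint of FM ⇒ B = (0, 1/2)
2. K is the midpoint of YM ⇒ K = (1/2, 1/2)
3. With BE:EK = r, write λ = r/(r+1) so E = B + λ·(K−B); E is affine-linear in λ
Every point depending on E is an affine combination of E and λ-independent points, so each such coordinate is linear in λ; the λ² term in each signed area is a multiple of (K−B)×(K−B) = 0, so 2·[EBY] and 2·[EYF] are each linear in λ. Evaluating at λ=0 and λ=1:
  2·[EBY] = 1/4·λ,   2·[EYF] = -1/2
So [EBY]:[EYF] = (1/4·λ) / (-1/2). Setting this equal to -2/3:
  1/4·λ = -2/3·(-1/2)  ⇒  λ = 4/3
Then r = λ/(1−λ) = (4/3)/(-1/3) = -4. Check: with r = -4, E = (2/3, 1/2) and [EBY]:[EYF] = -2/3 as required.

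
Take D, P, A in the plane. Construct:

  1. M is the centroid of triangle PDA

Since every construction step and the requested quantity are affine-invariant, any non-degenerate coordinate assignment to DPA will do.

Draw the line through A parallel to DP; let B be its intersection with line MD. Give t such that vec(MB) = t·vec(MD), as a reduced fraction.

Assign D = (0, 0), P = (1, 0), A = (0, 1) — the answer is frame-independent, so this choice is without loss of generality.
1. M is the centroid of triangle PDA ⇒ M = (1/3, 1/3)
through A parallel to DP: direction (1, 0); meets MD at B = (1, 1)
B = M + t·(D−M) with t = -2

t = -2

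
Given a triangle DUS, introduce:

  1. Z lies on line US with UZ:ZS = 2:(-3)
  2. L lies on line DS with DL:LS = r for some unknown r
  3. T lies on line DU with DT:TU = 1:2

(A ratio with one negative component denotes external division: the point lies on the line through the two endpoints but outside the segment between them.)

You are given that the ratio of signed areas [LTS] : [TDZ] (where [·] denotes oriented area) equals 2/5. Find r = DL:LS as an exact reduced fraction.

r = 1/4

Work in coordinates with D = (0, 0), U = (1, 0), S = (0, 1).
1. Z lies on line US with UZ:ZS = 2:(-3) ⇒ Z = (3, -2)
2. With DL:LS = r, write λ = r/(r+1) so L = D + λ·(S−D); L is affine-linear in λ
3. T lies on line DU with DT:TU = 1:2 ⇒ T = (1/3, 0)
Every point depending on L is an affine combination of L and λ-independent points, so each such coordinate is linear in λ; the λ² term in each signed area is a multiple of (S−D)×(S−D) = 0, so 2·[LTS] and 2·[TDZ] are each linear in λ. Evaluating at λ=0 and λ=1:
  2·[LTS] = -1/3·λ + 1/3,   2·[TDZ] = 2/3
So [LTS]:[TDZ] = (-1/3·λ + 1/3) / (2/3). Setting this equal to 2/5:
  -1/3·λ + 1/3 = 2/5·(2/3)  ⇒  λ = 1/5
Then r = λ/(1−λ) = (1/5)/(4/5) = 1/4. Check: with r = 1/4, L = (0, 1/5) and [LTS]:[TDZ] = 2/5 as required.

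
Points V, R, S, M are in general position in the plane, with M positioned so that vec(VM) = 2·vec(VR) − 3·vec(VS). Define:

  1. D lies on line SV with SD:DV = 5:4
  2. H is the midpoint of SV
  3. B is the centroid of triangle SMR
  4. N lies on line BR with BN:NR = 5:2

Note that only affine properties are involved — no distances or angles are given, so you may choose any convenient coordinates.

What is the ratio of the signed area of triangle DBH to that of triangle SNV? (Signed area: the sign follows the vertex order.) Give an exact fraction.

[DBH]:[SNV] = -1/18

Choose coordinates V = (0, 0), R = (1, 0), S = (0, 1), M = (2, -3).
1. D lies on line SV with SD:DV = 5:4 ⇒ D = (0, 4/9)
2. H is the midpoint of SV ⇒ H = (0, 1/2)
3. B is the centroid of triangle SMR ⇒ B = (1, -2/3)
4. N lies on line BR with BN:NR = 5:2 ⇒ N = (1, -4/21)
2·[DBH] = 1/18, 2·[SNV] = -1
[DBH]:[SNV] = 1/18:-1 = -1/18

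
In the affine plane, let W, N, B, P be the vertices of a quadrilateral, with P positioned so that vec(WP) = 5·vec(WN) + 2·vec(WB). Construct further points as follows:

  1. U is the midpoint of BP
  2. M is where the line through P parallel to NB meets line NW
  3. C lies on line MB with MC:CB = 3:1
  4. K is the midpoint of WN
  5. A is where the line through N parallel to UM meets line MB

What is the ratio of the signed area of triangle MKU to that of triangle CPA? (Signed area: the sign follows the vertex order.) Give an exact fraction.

[MKU]:[CPA] = -13/12

Choose coordinates W = (0, 0), N = (1, 0), B = (0, 1), P = (5, 2).
1. U is the midpoint of BP ⇒ U = (5/2, 3/2)
2. M is where the line through P parallel to NB meets line NW ⇒ M = (7, 0)
3. C lies on line MB with MC:CB = 3:1 ⇒ C = (7/4, 3/4)
4. K is the midpoint of WN ⇒ K = (1/2, 0)
5. A is where the line through N parallel to UM meets line MB ⇒ A = (-7/2, 3/2)
2·[MKU] = -39/4, 2·[CPA] = 9
[MKU]:[CPA] = -39/4:9 = -13/12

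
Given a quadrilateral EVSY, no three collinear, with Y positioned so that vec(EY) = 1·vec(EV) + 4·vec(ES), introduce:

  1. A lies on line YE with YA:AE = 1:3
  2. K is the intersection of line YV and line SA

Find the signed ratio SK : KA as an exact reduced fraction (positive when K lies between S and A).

SK:KA = -4

Set E = (0, 0), V = (1, 0), S = (0, 1), Y = (1, 4); any affine frame gives the same invariant.
1. A lies on line YE with YA:AE = 1:3 ⇒ A = (3/4, 3)
2. K is the intersection of line YV and line SA ⇒ K = (1, 11/3)
K = S + t·(A−S) with t = 4/3, so SK:KA = t:(1−t) = 4/3:-1/3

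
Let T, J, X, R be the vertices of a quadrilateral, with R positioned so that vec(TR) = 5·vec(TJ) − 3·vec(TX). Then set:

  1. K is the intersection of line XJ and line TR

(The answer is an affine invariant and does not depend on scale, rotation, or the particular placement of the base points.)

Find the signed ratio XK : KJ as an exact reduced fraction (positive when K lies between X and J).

Assign T = (0, 0), J = (1, 0), X = (0, 1), R = (5, -3) — the answer is frame-independent, so this choice is without loss of generality.
1. K is the intersection of line XJ and line TR ⇒ K = (5/2, -3/2)
K = X + t·(J−X) with t = 5/2, so XK:KJ = t:(1−t) = 5/2:-3/2

XK:KJ = -5/3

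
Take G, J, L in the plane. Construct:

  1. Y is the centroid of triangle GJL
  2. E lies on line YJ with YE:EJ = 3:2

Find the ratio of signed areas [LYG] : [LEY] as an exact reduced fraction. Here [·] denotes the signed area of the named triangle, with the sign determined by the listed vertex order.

[LYG]:[LEY] = 5/3

Choose coordinates G = (0, 0), J = (1, 0), L = (0, 1).
1. Y is the centroid of triangle GJL ⇒ Y = (1/3, 1/3)
2. E lies on line YJ with YE:EJ = 3:2 ⇒ E = (11/15, 2/15)
2·[LYG] = -1/3, 2·[LEY] = -1/5
[LYG]:[LEY] = -1/3:-1/5 = 5/3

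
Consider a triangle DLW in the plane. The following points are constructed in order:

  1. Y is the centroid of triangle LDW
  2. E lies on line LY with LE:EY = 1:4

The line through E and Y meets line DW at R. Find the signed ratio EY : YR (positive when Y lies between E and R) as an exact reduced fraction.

EY:YR = 8/5

Assign D = (0, 0), L = (1, 0), W = (0, 1) — the answer is frame-independent, so this choice is without loss of generality.
1. Y is the centroid of triangle LDW ⇒ Y = (1/3, 1/3)
2. E lies on line LY with LE:EY = 1:4 ⇒ E = (13/15, 1/15)
line EY meets DW at R = (0, 1/2)
Y = E + t·(R−E) with t = 8/13, so EY:YR = 8/13:5/13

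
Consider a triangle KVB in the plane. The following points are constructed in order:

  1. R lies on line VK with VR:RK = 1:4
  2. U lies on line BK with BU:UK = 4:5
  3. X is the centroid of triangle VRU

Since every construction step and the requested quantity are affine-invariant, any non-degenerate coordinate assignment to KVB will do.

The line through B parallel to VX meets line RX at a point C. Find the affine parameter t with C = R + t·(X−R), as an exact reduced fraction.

t = 34/5

Assign K = (0, 0), V = (1, 0), B = (0, 1) — the answer is frame-independent, so this choice is without loss of generality.
1. R lies on line VK with VR:RK = 1:4 ⇒ R = (4/5, 0)
2. U lies on line BK with BU:UK = 4:5 ⇒ U = (0, 5/9)
3. X is the centroid of triangle VRU ⇒ X = (3/5, 5/27)
through B parallel to VX: direction (-2/5, 5/27); meets RX at C = (-14/25, 34/27)
C = R + t·(X−R) with t = 34/5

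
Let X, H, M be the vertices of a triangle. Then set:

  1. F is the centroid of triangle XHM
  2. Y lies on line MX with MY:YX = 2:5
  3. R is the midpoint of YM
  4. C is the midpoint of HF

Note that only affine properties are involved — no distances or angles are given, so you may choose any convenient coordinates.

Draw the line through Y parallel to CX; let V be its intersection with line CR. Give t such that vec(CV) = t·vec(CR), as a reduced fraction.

Set X = (0, 0), H = (1, 0), M = (0, 1); any affine frame gives the same invariant.
1. F is the centroid of triangle XHM ⇒ F = (1/3, 1/3)
2. Y lies on line MX with MY:YX = 2:5 ⇒ Y = (0, 5/7)
3. R is the midpoint of YM ⇒ R = (0, 6/7)
4. C is the midpoint of HF ⇒ C = (2/3, 1/6)
through Y parallel to CX: direction (-2/3, -1/6); meets CR at V = (1/9, 187/252)
V = C + t·(R−C) with t = 5/6

t = 5/6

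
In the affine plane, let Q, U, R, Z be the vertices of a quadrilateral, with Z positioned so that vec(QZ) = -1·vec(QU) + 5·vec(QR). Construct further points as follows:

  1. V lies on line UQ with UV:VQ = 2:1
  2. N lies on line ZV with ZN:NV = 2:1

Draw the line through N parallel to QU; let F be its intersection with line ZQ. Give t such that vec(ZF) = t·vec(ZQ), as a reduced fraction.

Assign Q = (0, 0), U = (1, 0), R = (0, 1), Z = (-1, 5) — the answer is frame-independent, so this choice is without loss of generality.
1. V lies on line UQ with UV:VQ = 2:1 ⇒ V = (1/3, 0)
2. N lies on line ZV with ZN:NV = 2:1 ⇒ N = (-1/9, 5/3)
through N parallel to QU: direction (1, 0); meets ZQ at F = (-1/3, 5/3)
F = Z + t·(Q−Z) with t = 2/3

t = 2/3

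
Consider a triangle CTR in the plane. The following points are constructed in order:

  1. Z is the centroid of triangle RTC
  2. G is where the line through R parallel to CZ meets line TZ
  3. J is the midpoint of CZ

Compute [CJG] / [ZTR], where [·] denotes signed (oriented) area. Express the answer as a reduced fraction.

Work in coordinates with C = (0, 0), T = (1, 0), R = (0, 1).
1. Z is the centroid of triangle RTC ⇒ Z = (1/3, 1/3)
2. G is where the line through R parallel to CZ meets line TZ ⇒ G = (-1/3, 2/3)
3. J is the midpoint of CZ ⇒ J = (1/6, 1/6)
2·[CJG] = 1/6, 2·[ZTR] = 1/3
[CJG]:[ZTR] = 1/6:1/3 = 1/2

[CJG]:[ZTR] = 1/2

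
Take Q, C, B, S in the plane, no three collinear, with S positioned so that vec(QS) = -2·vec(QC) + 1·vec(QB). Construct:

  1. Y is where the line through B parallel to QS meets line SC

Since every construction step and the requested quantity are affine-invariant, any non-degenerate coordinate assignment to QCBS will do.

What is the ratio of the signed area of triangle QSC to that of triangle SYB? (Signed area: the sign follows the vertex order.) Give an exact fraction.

Choose coordinates Q = (0, 0), C = (1, 0), B = (0, 1), S = (-2, 1).
1. Y is where the line through B parallel to QS meets line SC ⇒ Y = (4, -1)
2·[QSC] = -1, 2·[SYB] = 4
[QSC]:[SYB] = -1:4 = -1/4

[QSC]:[SYB] = -1/4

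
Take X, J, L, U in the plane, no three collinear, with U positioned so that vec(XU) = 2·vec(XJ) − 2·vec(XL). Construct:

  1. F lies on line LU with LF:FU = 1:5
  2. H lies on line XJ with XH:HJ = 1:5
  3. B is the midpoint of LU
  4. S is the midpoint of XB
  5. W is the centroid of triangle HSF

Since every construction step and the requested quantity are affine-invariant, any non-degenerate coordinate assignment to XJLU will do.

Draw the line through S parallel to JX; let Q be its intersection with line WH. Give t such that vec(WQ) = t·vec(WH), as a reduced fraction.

t = 4

Work in coordinates with X = (0, 0), J = (1, 0), L = (0, 1), U = (2, -2).
1. F lies on line LU with LF:FU = 1:5 ⇒ F = (1/3, 1/2)
2. H lies on line XJ with XH:HJ = 1:5 ⇒ H = (1/6, 0)
3. B is the midpoint of LU ⇒ B = (1, -1/2)
4. S is the midpoint of XB ⇒ S = (1/2, -1/4)
5. W is the centroid of triangle HSF ⇒ W = (1/3, 1/12)
through S parallel to JX: direction (-1, 0); meets WH at Q = (-1/3, -1/4)
Q = W + t·(H−W) with t = 4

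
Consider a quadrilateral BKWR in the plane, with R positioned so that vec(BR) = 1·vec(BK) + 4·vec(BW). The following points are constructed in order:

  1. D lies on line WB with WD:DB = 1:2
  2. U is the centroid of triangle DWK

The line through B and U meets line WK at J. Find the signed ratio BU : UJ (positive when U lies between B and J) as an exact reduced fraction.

BU:UJ = 8

Set B = (0, 0), K = (1, 0), W = (0, 1), R = (1, 4); any affine frame gives the same invariant.
1. D lies on line WB with WD:DB = 1:2 ⇒ D = (0, 2/3)
2. U is the centroid of triangle DWK ⇒ U = (1/3, 5/9)
line BU meets WK at J = (3/8, 5/8)
U = B + t·(J−B) with t = 8/9, so BU:UJ = 8/9:1/9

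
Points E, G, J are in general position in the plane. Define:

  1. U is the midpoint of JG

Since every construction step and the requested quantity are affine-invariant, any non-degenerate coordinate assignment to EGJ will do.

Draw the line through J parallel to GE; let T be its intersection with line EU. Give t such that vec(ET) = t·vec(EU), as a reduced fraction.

Work in coordinates with E = (0, 0), G = (1, 0), J = (0, 1).
1. U is the midpoint of JG ⇒ U = (1/2, 1/2)
through J parallel to GE: direction (-1, 0); meets EU at T = (1, 1)
T = E + t·(U−E) with t = 2

t = 2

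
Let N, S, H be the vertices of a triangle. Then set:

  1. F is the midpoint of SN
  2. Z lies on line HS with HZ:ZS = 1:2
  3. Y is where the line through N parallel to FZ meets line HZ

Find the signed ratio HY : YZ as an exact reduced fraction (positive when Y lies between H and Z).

HY:YZ = -1/2

Set N = (0, 0), S = (1, 0), H = (0, 1); any affine frame gives the same invariant.
1. F is the midpoint of SN ⇒ F = (1/2, 0)
2. Z lies on line HS with HZ:ZS = 1:2 ⇒ Z = (1/3, 2/3)
3. Y is where the line through N parallel to FZ meets line HZ ⇒ Y = (-1/3, 4/3)
Y = H + t·(Z−H) with t = -1, so HY:YZ = t:(1−t) = -1:2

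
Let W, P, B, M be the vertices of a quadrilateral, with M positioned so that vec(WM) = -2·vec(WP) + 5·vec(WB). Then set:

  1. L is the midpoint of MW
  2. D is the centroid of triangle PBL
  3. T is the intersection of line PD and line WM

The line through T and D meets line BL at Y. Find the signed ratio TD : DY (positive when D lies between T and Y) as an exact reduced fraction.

TD:DY = -7/4

Assign W = (0, 0), P = (1, 0), B = (0, 1), M = (-2, 5) — the answer is frame-independent, so this choice is without loss of generality.
1. L is the midpoint of MW ⇒ L = (-1, 5/2)
2. D is the centroid of triangle PBL ⇒ D = (0, 7/6)
3. T is the intersection of line PD and line WM ⇒ T = (-7/8, 35/16)
line TD meets BL at Y = (-1/2, 7/4)
D = T + t·(Y−T) with t = 7/3, so TD:DY = 7/3:-4/3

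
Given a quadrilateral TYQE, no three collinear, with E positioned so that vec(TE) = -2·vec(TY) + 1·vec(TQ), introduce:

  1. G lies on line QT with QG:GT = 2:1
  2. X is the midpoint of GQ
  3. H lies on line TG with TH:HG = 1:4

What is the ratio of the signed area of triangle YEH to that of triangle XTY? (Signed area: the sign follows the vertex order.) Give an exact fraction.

[YEH]:[XTY] = 6/5

Assign T = (0, 0), Y = (1, 0), Q = (0, 1), E = (-2, 1) — the answer is frame-independent, so this choice is without loss of generality.
1. G lies on line QT with QG:GT = 2:1 ⇒ G = (0, 1/3)
2. X is the midpoint of GQ ⇒ X = (0, 2/3)
3. H lies on line TG with TH:HG = 1:4 ⇒ H = (0, 1/15)
2·[YEH] = 4/5, 2·[XTY] = 2/3
[YEH]:[XTY] = 4/5:2/3 = 6/5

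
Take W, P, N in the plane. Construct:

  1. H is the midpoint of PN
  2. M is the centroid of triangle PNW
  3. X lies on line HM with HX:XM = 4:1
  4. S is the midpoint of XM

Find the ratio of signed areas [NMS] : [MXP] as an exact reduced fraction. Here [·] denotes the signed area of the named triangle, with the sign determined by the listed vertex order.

[NMS]:[MXP] = -1/2

Choose coordinates W = (0, 0), P = (1, 0), N = (0, 1).
1. H is the midpoint of PN ⇒ H = (1/2, 1/2)
2. M is the centroid of triangle PNW ⇒ M = (1/3, 1/3)
3. X lies on line HM with HX:XM = 4:1 ⇒ X = (11/30, 11/30)
4. S is the midpoint of XM ⇒ S = (7/20, 7/20)
2·[NMS] = 1/60, 2·[MXP] = -1/30
[NMS]:[MXP] = 1/60:-1/30 = -1/2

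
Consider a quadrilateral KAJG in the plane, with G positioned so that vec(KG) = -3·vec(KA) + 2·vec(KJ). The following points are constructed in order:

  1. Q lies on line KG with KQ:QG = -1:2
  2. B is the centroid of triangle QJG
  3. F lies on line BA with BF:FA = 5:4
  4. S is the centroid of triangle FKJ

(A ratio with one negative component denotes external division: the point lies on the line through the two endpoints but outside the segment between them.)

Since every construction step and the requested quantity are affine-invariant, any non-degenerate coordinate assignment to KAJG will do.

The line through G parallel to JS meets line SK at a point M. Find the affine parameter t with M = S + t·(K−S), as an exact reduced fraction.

t = 9

Choose coordinates K = (0, 0), A = (1, 0), J = (0, 1), G = (-3, 2).
1. Q lies on line KG with KQ:QG = -1:2 ⇒ Q = (3, -2)
2. B is the centroid of triangle QJG ⇒ B = (0, 1/3)
3. F lies on line BA with BF:FA = 5:4 ⇒ F = (5/9, 4/27)
4. S is the centroid of triangle FKJ ⇒ S = (5/27, 31/81)
through G parallel to JS: direction (5/27, -50/81); meets SK at M = (-40/27, -248/81)
M = S + t·(K−S) with t = 9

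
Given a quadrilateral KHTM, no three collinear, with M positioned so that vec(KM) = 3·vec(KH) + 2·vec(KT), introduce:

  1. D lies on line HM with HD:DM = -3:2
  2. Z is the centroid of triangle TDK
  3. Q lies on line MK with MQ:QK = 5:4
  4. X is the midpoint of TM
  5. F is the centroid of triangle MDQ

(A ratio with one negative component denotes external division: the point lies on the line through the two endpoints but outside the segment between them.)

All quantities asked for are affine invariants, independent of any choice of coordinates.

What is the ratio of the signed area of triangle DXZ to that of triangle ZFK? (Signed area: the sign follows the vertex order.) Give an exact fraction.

[DXZ]:[ZFK] = 135/308

Choose coordinates K = (0, 0), H = (1, 0), T = (0, 1), M = (3, 2).
1. D lies on line HM with HD:DM = -3:2 ⇒ D = (7, 6)
2. Z is the centroid of triangle TDK ⇒ Z = (7/3, 7/3)
3. Q lies on line MK with MQ:QK = 5:4 ⇒ Q = (4/3, 8/9)
4. X is the midpoint of TM ⇒ X = (3/2, 3/2)
5. F is the centroid of triangle MDQ ⇒ F = (34/9, 80/27)
2·[DXZ] = -5/6, 2·[ZFK] = -154/81
[DXZ]:[ZFK] = -5/6:-154/81 = 135/308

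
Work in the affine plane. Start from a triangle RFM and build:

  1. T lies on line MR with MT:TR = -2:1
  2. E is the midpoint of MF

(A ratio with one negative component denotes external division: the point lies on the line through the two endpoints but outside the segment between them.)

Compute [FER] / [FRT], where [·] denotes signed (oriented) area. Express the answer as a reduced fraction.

Assign R = (0, 0), F = (1, 0), M = (0, 1) — the answer is frame-independent, so this choice is without loss of generality.
1. T lies on line MR with MT:TR = -2:1 ⇒ T = (0, -1)
2. E is the midpoint of MF ⇒ E = (1/2, 1/2)
2·[FER] = 1/2, 2·[FRT] = 1
[FER]:[FRT] = 1/2:1 = 1/2

[FER]:[FRT] = 1/2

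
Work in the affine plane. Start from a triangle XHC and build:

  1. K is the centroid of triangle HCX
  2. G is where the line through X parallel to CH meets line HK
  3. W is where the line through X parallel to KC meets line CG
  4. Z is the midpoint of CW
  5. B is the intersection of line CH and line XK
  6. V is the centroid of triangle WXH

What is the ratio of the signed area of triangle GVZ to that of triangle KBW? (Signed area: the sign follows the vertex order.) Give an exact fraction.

[GVZ]:[KBW] = 2

Work in coordinates with X = (0, 0), H = (1, 0), C = (0, 1).
1. K is the centroid of triangle HCX ⇒ K = (1/3, 1/3)
2. G is where the line through X parallel to CH meets line HK ⇒ G = (-1, 1)
3. W is where the line through X parallel to KC meets line CG ⇒ W = (-1/2, 1)
4. Z is the midpoint of CW ⇒ Z = (-1/4, 1)
5. B is the intersection of line CH and line XK ⇒ B = (1/2, 1/2)
6. V is the centroid of triangle WXH ⇒ V = (1/6, 1/3)
2·[GVZ] = 1/2, 2·[KBW] = 1/4
[GVZ]:[KBW] = 1/2:1/4 = 2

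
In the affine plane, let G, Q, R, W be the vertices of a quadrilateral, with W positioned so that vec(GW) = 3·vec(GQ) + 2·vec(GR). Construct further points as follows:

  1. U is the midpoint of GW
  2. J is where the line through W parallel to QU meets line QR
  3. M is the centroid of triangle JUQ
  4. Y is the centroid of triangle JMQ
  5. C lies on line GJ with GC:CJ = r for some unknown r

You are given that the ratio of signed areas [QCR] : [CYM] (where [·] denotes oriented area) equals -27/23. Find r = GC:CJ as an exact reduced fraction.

r = -4

Work in coordinates with G = (0, 0), Q = (1, 0), R = (0, 1), W = (3, 2).
1. U is the midpoint of GW ⇒ U = (3/2, 1)
2. J is where the line through W parallel to QU meets line QR ⇒ J = (5/3, -2/3)
3. M is the centroid of triangle JUQ ⇒ M = (25/18, 1/9)
4. Y is the centroid of triangle JMQ ⇒ Y = (73/54, -5/27)
5. With GC:CJ = r, write λ = r/(r+1) so C = G + λ·(J−G); C is affine-linear in λ
Every point depending on C is an affine combination of C and λ-independent points, so each such coordinate is linear in λ; the λ² term in each signed area is a multiple of (J−G)×(J−G) = 0, so 2·[QCR] and 2·[CYM] are each linear in λ. Evaluating at λ=0 and λ=1:
  2·[QCR] = λ − 1,   2·[CYM] = -14/27·λ + 11/27
So [QCR]:[CYM] = (λ − 1) / (-14/27·λ + 11/27). Setting this equal to -27/23:
  λ − 1 = -27/23·(-14/27·λ + 11/27)  ⇒  λ = 4/3
Then r = λ/(1−λ) = (4/3)/(-1/3) = -4. Check: with r = -4, C = (20/9, -8/9) and [QCR]:[CYM] = -27/23 as required.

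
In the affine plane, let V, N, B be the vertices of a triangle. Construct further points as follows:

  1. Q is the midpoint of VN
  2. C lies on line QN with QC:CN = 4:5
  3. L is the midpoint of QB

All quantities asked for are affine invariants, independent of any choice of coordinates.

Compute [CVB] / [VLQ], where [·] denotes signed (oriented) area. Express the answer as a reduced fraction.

Set V = (0, 0), N = (1, 0), B = (0, 1); any affine frame gives the same invariant.
1. Q is the midpoint of VN ⇒ Q = (1/2, 0)
2. C lies on line QN with QC:CN = 4:5 ⇒ C = (13/18, 0)
3. L is the midpoint of QB ⇒ L = (1/4, 1/2)
2·[CVB] = -13/18, 2·[VLQ] = -1/4
[CVB]:[VLQ] = -13/18:-1/4 = 26/9

[CVB]:[VLQ] = 26/9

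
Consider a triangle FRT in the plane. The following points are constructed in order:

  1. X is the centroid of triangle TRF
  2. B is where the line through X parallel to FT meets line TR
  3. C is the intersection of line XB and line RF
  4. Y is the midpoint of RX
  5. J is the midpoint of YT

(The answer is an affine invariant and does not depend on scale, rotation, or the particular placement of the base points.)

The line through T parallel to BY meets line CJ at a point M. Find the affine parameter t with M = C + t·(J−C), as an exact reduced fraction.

t = 6/7

Set F = (0, 0), R = (1, 0), T = (0, 1); any affine frame gives the same invariant.
1. X is the centroid of triangle TRF ⇒ X = (1/3, 1/3)
2. B is where the line through X parallel to FT meets line TR ⇒ B = (1/3, 2/3)
3. C is the intersection of line XB and line RF ⇒ C = (1/3, 0)
4. Y is the midpoint of RX ⇒ Y = (2/3, 1/6)
5. J is the midpoint of YT ⇒ J = (1/3, 7/12)
through T parallel to BY: direction (1/3, -1/2); meets CJ at M = (1/3, 1/2)
M = C + t·(J−C) with t = 6/7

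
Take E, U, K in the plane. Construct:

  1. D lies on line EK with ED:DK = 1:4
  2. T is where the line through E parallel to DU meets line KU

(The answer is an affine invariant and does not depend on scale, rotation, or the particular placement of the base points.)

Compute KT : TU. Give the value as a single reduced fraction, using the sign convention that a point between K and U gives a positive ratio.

KT:TU = -5

Set E = (0, 0), U = (1, 0), K = (0, 1); any affine frame gives the same invariant.
1. D lies on line EK with ED:DK = 1:4 ⇒ D = (0, 1/5)
2. T is where the line through E parallel to DU meets line KU ⇒ T = (5/4, -1/4)
T = K + t·(U−K) with t = 5/4, so KT:TU = t:(1−t) = 5/4:-1/4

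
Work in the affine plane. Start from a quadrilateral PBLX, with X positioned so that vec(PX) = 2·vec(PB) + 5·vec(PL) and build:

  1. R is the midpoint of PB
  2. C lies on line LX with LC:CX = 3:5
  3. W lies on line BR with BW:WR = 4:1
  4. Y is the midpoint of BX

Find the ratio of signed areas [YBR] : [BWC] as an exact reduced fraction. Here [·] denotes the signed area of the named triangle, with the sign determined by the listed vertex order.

Work in coordinates with P = (0, 0), B = (1, 0), L = (0, 1), X = (2, 5).
1. R is the midpoint of PB ⇒ R = (1/2, 0)
2. C lies on line LX with LC:CX = 3:5 ⇒ C = (3/4, 5/2)
3. W lies on line BR with BW:WR = 4:1 ⇒ W = (3/5, 0)
4. Y is the midpoint of BX ⇒ Y = (3/2, 5/2)
2·[YBR] = -5/4, 2·[BWC] = -1
[YBR]:[BWC] = -5/4:-1 = 5/4

[YBR]:[BWC] = 5/4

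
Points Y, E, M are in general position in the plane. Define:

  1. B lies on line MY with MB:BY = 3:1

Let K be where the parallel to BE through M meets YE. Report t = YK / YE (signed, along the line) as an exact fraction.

t = 4

Choose coordinates Y = (0, 0), E = (1, 0), M = (0, 1).
1. B lies on line MY with MB:BY = 3:1 ⇒ B = (0, 1/4)
through M parallel to BE: direction (1, -1/4); meets YE at K = (4, 0)
K = Y + t·(E−Y) with t = 4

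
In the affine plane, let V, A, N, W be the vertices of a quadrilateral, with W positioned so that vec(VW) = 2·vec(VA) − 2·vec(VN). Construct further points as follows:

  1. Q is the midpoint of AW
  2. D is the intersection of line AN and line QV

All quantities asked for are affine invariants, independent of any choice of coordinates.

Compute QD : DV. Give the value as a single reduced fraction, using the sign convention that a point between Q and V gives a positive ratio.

QD:DV = -1/2

Assign V = (0, 0), A = (1, 0), N = (0, 1), W = (2, -2) — the answer is frame-independent, so this choice is without loss of generality.
1. Q is the midpoint of AW ⇒ Q = (3/2, -1)
2. D is the intersection of line AN and line QV ⇒ D = (3, -2)
D = Q + t·(V−Q) with t = -1, so QD:DV = t:(1−t) = -1:2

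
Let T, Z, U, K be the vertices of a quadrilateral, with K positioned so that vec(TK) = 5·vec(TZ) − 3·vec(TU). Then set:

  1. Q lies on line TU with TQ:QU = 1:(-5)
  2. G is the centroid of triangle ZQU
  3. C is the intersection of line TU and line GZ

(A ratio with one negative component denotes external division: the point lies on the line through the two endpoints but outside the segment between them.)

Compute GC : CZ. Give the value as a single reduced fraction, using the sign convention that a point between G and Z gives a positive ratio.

GC:CZ = -1/3

Assign T = (0, 0), Z = (1, 0), U = (0, 1), K = (5, -3) — the answer is frame-independent, so this choice is without loss of generality.
1. Q lies on line TU with TQ:QU = 1:(-5) ⇒ Q = (0, -1/4)
2. G is the centroid of triangle ZQU ⇒ G = (1/3, 1/4)
3. C is the intersection of line TU and line GZ ⇒ C = (0, 3/8)
C = G + t·(Z−G) with t = -1/2, so GC:CZ = t:(1−t) = -1/2:3/2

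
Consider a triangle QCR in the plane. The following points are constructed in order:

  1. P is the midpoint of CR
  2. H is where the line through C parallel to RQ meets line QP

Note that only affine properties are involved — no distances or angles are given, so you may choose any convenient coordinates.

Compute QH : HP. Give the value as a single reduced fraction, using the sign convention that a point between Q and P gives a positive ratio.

QH:HP = -2

Work in coordinates with Q = (0, 0), C = (1, 0), R = (0, 1).
1. P is the midpoint of CR ⇒ P = (1/2, 1/2)
2. H is where the line through C parallel to RQ meets line QP ⇒ H = (1, 1)
H = Q + t·(P−Q) with t = 2, so QH:HP = t:(1−t) = 2:-1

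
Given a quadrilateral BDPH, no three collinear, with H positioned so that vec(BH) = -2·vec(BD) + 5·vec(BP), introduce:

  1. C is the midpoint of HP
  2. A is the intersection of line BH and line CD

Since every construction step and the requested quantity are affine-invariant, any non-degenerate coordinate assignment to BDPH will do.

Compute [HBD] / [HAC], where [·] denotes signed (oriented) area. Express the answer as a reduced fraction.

[HBD]:[HAC] = 20

Assign B = (0, 0), D = (1, 0), P = (0, 1), H = (-2, 5) — the answer is frame-independent, so this choice is without loss of generality.
1. C is the midpoint of HP ⇒ C = (-1, 3)
2. A is the intersection of line BH and line CD ⇒ A = (-3/2, 15/4)
2·[HBD] = 5, 2·[HAC] = 1/4
[HBD]:[HAC] = 5:1/4 = 20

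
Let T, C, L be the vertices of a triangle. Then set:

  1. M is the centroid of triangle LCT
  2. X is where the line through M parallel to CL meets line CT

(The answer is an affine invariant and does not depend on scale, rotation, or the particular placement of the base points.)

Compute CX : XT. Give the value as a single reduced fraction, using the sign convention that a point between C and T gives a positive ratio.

CX:XT = 1/2

Assign T = (0, 0), C = (1, 0), L = (0, 1) — the answer is frame-independent, so this choice is without loss of generality.
1. M is the centroid of triangle LCT ⇒ M = (1/3, 1/3)
2. X is where the line through M parallel to CL meets line CT ⇒ X = (2/3, 0)
X = C + t·(T−C) with t = 1/3, so CX:XT = t:(1−t) = 1/3:2/3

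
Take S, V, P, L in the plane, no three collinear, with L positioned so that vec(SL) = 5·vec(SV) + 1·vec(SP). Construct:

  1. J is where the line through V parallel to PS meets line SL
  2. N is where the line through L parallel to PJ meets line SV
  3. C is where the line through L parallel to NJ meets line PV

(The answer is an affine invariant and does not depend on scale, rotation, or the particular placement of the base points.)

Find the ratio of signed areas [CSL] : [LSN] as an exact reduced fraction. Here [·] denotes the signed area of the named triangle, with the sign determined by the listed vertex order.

Work in coordinates with S = (0, 0), V = (1, 0), P = (0, 1), L = (5, 1).
1. J is where the line through V parallel to PS meets line SL ⇒ J = (1, 1/5)
2. N is where the line through L parallel to PJ meets line SV ⇒ N = (25/4, 0)
3. C is where the line through L parallel to NJ meets line PV ⇒ C = (-20/101, 121/101)
2·[CSL] = 625/101, 2·[LSN] = 25/4
[CSL]:[LSN] = 625/101:25/4 = 100/101

[CSL]:[LSN] = 100/101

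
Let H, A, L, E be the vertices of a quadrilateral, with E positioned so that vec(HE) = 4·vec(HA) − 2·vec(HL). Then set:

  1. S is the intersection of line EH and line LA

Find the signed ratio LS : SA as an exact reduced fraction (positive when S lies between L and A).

LS:SA = -2

Assign H = (0, 0), A = (1, 0), L = (0, 1), E = (4, -2) — the answer is frame-independent, so this choice is without loss of generality.
1. S is the intersection of line EH and line LA ⇒ S = (2, -1)
S = L + t·(A−L) with t = 2, so LS:SA = t:(1−t) = 2:-1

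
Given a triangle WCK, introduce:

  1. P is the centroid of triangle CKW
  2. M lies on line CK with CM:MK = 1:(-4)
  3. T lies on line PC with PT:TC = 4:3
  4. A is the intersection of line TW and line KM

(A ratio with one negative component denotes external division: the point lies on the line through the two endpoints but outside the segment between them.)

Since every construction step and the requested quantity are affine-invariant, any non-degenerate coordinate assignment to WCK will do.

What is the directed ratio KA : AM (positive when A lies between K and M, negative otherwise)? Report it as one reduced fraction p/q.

Set W = (0, 0), C = (1, 0), K = (0, 1); any affine frame gives the same invariant.
1. P is the centroid of triangle CKW ⇒ P = (1/3, 1/3)
2. M lies on line CK with CM:MK = 1:(-4) ⇒ M = (4/3, -1/3)
3. T lies on line PC with PT:TC = 4:3 ⇒ T = (5/7, 1/7)
4. A is the intersection of line TW and line KM ⇒ A = (5/6, 1/6)
A = K + t·(M−K) with t = 5/8, so KA:AM = t:(1−t) = 5/8:3/8

KA:AM = 5/3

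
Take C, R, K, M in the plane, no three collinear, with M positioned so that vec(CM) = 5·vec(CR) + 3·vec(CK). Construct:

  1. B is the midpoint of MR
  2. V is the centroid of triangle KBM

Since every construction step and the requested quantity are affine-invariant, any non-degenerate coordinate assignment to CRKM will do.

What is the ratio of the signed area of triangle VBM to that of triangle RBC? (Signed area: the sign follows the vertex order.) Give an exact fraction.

Set C = (0, 0), R = (1, 0), K = (0, 1), M = (5, 3); any affine frame gives the same invariant.
1. B is the midpoint of MR ⇒ B = (3, 3/2)
2. V is the centroid of triangle KBM ⇒ V = (8/3, 11/6)
2·[VBM] = 7/6, 2·[RBC] = 3/2
[VBM]:[RBC] = 7/6:3/2 = 7/9

[VBM]:[RBC] = 7/9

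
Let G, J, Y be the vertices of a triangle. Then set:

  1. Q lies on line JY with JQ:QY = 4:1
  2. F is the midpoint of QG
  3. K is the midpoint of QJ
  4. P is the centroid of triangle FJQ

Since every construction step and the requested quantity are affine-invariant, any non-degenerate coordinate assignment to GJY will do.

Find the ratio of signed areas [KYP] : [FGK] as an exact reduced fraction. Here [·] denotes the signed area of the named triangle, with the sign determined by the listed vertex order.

[KYP]:[FGK] = 1/2

Assign G = (0, 0), J = (1, 0), Y = (0, 1) — the answer is frame-independent, so this choice is without loss of generality.
1. Q lies on line JY with JQ:QY = 4:1 ⇒ Q = (1/5, 4/5)
2. F is the midpoint of QG ⇒ F = (1/10, 2/5)
3. K is the midpoint of QJ ⇒ K = (3/5, 2/5)
4. P is the centroid of triangle FJQ ⇒ P = (13/30, 2/5)
2·[KYP] = 1/10, 2·[FGK] = 1/5
[KYP]:[FGK] = 1/10:1/5 = 1/2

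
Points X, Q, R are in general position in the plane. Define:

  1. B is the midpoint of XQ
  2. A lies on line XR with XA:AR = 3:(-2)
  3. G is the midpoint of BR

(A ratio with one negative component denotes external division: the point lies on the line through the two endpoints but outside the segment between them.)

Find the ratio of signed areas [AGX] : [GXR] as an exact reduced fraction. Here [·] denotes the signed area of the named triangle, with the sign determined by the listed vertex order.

Set X = (0, 0), Q = (1, 0), R = (0, 1); any affine frame gives the same invariant.
1. B is the midpoint of XQ ⇒ B = (1/2, 0)
2. A lies on line XR with XA:AR = 3:(-2) ⇒ A = (0, 3)
3. G is the midpoint of BR ⇒ G = (1/4, 1/2)
2·[AGX] = -3/4, 2·[GXR] = -1/4
[AGX]:[GXR] = -3/4:-1/4 = 3

[AGX]:[GXR] = 3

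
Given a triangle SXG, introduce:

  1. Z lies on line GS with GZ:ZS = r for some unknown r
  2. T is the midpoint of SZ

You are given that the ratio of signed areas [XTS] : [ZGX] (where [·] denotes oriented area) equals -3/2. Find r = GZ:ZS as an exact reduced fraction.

Choose coordinates S = (0, 0), X = (1, 0), G = (0, 1).
1. With GZ:ZS = r, write λ = r/(r+1) so Z = G + λ·(S−G); Z is affine-linear in λ
2. T is the midpoint of SZ ⇒ T is an affine combination of earlier points and hence also affine-linear in λ
Every point depending on Z is an affine combination of Z and λ-independent points, so each such coordinate is linear in λ; the λ² term in each signed area is a multiple of (S−G)×(S−G) = 0, so 2·[XTS] and 2·[ZGX] are each linear in λ. Evaluating at λ=0 and λ=1:
  2·[XTS] = -1/2·λ + 1/2,   2·[ZGX] = −λ
So [XTS]:[ZGX] = (-1/2·λ + 1/2) / (−λ). Setting this equal to -3/2:
  -1/2·λ + 1/2 = -3/2·(−λ)  ⇒  λ = 1/4
Then r = λ/(1−λ) = (1/4)/(3/4) = 1/3. Check: with r = 1/3, Z = (0, 3/4) and [XTS]:[ZGX] = -3/2 as required.

r = 1/3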